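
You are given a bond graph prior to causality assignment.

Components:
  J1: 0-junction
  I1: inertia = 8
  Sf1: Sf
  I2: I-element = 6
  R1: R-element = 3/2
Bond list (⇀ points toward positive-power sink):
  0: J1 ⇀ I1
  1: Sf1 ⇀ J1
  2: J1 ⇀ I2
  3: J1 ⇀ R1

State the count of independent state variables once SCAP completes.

β1 |Sf1  (Sf1 (Sf) sets flow on bond)
β0 |I1  (I1 outputs flow p/I1)
β2 |I2  (I2 outputs flow p/I2)
β3 |J1  (J1: last free bond brings effort in)

2  (I1, I2 all integral)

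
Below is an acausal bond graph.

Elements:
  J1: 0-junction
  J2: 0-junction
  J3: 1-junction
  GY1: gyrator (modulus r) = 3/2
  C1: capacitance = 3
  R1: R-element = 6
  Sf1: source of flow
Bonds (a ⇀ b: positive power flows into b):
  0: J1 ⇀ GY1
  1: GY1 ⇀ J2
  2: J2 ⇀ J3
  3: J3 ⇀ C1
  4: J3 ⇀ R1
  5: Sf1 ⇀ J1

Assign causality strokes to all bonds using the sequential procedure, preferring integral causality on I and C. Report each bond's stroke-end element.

b5 |Sf1  (Sf1 (Sf) sets flow on bond)
b0 |J1  (J1: last free bond brings effort in)
b1 |J2  (GY1: gyrator matches bond 0)
b2 |J3  (J2 effort already set via bond 1)
b3 |J3  (C1 integral (e out))
b4 |R1  (closing 1-jn rule on J3)

b0 →J1
b1 →J2
b2 →J3
b3 →J3
b4 →R1
b5 →Sf1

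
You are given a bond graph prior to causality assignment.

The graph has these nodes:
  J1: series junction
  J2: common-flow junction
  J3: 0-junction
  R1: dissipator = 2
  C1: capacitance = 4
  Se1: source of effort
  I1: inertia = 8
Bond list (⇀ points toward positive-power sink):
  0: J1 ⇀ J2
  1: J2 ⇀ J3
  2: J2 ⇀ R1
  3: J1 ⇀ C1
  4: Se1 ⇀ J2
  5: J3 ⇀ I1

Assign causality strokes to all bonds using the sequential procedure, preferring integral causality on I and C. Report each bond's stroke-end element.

bond 0 →J2
bond 1 →J3
bond 2 →J2
bond 3 →J1
bond 4 →J2
bond 5 →I1

#4 stroke at J2  (source Se1 imposes e)
#3 stroke at J1  (C1: C, integral causality)
#0 stroke at J2  (J1 needs exactly one f-in)
#5 stroke at I1  (I1 outputs flow p/I1)
#1 stroke at J3  (only one effort-in slot at J3)
#2 stroke at J2  (J2 flow already set via bond 1)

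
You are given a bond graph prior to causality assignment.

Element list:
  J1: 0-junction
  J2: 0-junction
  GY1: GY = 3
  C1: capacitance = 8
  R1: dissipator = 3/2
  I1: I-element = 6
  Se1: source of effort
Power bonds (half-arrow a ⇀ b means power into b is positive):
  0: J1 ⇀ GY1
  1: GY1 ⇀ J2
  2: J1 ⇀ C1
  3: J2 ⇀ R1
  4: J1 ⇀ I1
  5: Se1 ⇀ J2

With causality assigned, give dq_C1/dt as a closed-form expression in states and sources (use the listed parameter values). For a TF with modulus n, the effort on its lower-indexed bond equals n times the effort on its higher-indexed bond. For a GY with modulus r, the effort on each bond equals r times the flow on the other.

#5 →J2  (Se1: effort source, stroke at far end)
#1 →GY1  (common-e at J2 fixed by 5)
#3 →R1  (J2 effort already set via bond 5)
#0 →GY1  (GY GY1: same side as bond 1)
#2 →J1  (C1 outputs effort q/C1)
#4 →I1  (common-e at J1 fixed by 2)

dq_C1/dt = -E_Se1/3 - p_I1/6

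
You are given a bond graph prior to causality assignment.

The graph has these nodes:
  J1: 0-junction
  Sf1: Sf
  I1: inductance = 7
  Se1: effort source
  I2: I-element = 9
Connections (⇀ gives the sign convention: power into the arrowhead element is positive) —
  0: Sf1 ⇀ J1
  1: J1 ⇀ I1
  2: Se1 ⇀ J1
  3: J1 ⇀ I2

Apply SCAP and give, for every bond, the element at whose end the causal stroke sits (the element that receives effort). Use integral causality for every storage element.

bond 0 |Sf1  (Sf1 (Sf) sets flow on bond)
bond 2 |J1  (source Se1 imposes e)
bond 1 |I1  (J1 effort already set via bond 2)
bond 3 |I2  (0-jn J1 has e-setter on 2)

b0 stroke→Sf1
b1 stroke→I1
b2 stroke→J1
b3 stroke→I2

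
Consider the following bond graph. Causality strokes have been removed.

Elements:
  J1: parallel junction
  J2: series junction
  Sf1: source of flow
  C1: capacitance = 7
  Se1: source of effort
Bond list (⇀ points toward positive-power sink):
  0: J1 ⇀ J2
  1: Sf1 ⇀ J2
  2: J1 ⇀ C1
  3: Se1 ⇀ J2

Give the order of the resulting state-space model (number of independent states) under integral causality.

1  (C1 all integral)

#1 |Sf1  (Sf1 fixes flow; stroke at Sf1)
#3 |J2  (Se1 fixes effort; stroke away)
#0 |J2  (J2 flow already set via bond 1)
#2 |J1  (only one effort-in slot at J1)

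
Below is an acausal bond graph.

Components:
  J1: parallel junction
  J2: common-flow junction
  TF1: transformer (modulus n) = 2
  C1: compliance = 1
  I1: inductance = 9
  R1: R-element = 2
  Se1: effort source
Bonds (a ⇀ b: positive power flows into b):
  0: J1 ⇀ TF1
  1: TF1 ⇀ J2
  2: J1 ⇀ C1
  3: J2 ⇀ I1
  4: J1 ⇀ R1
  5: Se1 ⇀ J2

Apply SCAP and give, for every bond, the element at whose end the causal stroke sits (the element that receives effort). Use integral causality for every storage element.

bond 5 |J2  (Se1 (Se) sets effort on bond)
bond 2 |J1  (C1 outputs effort q/C1)
bond 0 |TF1  (J1 effort already set via bond 2)
bond 4 |R1  (J1 effort already set via bond 2)
bond 1 |J2  (through TF1, causality passes straight; one stroke at TF1)
bond 3 |I1  (closing 1-jn rule on J2)

#0 stroke→TF1
#1 stroke→J2
#2 stroke→J1
#3 stroke→I1
#4 stroke→R1
#5 stroke→J2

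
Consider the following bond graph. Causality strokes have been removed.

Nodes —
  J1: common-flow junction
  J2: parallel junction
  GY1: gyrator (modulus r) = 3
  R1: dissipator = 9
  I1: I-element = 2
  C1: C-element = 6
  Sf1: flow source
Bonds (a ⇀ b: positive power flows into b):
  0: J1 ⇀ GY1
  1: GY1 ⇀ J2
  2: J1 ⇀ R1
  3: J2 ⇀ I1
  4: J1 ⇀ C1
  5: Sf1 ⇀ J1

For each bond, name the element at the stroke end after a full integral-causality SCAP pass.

β0 stroke→J1
β1 stroke→J2
β2 stroke→J1
β3 stroke→I1
β4 stroke→J1
β5 stroke→Sf1

#5 |Sf1  (source Sf1 imposes f)
#0 |J1  (1-jn J1 has f-setter on 5)
#2 |J1  (1-jn J1 has f-setter on 5)
#4 |J1  (J1: bond 5 brought flow, rest push out)
#1 |J2  (GY1: gyrator matches bond 0)
#3 |I1  (J2: bond 1 brought effort, rest push out)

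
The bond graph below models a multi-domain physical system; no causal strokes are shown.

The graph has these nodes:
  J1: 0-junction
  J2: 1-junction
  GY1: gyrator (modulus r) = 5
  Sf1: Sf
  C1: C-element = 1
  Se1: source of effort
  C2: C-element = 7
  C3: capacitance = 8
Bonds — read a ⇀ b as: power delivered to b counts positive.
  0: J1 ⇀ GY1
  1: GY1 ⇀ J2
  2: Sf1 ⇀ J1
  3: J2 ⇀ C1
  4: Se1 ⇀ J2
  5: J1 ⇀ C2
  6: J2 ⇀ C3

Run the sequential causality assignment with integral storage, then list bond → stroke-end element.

#0 stroke at GY1
#1 stroke at GY1
#2 stroke at Sf1
#3 stroke at J2
#4 stroke at J2
#5 stroke at J1
#6 stroke at J2

b2 |Sf1  (Sf1 (Sf) sets flow on bond)
b4 |J2  (Se1 (Se) sets effort on bond)
b3 |J2  (C1 outputs effort q/C1)
b5 |J1  (prefer integral on C2)
b0 |GY1  (J1 effort already set via bond 5)
b1 |GY1  (GY1: gyrator matches bond 0)
b6 |J2  (J2: bond 1 brought flow, rest push out)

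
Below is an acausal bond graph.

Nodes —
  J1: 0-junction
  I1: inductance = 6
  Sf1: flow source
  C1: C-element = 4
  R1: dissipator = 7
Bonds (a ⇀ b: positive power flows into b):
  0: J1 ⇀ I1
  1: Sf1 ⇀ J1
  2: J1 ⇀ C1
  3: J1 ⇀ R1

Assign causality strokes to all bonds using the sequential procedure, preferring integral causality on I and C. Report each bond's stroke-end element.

bond 0 stroke at I1
bond 1 stroke at Sf1
bond 2 stroke at J1
bond 3 stroke at R1

#1 |Sf1  (source Sf1 imposes f)
#0 |I1  (prefer integral on I1)
#2 |J1  (C1 integral (e out))
#3 |R1  (J1: bond 2 brought effort, rest push out)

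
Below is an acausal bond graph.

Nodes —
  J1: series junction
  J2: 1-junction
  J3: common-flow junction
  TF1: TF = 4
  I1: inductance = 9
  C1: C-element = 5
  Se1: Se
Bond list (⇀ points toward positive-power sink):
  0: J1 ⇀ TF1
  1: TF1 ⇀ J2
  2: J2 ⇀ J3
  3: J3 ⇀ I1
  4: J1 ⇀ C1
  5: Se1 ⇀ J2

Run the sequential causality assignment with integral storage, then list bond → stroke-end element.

b5 stroke at J2  (source Se1 imposes e)
b3 stroke at I1  (prefer integral on I1)
b2 stroke at J3  (1-jn J3 has f-setter on 3)
b1 stroke at J2  (common-f at J2 fixed by 2)
b0 stroke at TF1  (through TF1, causality passes straight; one stroke at TF1)
b4 stroke at J1  (common-f at J1 fixed by 0)

β0 stroke→TF1
β1 stroke→J2
β2 stroke→J3
β3 stroke→I1
β4 stroke→J1
β5 stroke→J2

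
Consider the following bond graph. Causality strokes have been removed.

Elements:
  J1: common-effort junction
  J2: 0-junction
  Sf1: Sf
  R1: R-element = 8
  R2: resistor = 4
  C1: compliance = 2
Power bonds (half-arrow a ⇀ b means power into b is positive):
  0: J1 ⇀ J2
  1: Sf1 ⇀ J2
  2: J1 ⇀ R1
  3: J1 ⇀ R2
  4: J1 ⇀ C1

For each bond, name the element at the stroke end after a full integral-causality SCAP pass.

b0 →J2
b1 →Sf1
b2 →R1
b3 →R2
b4 →J1

#1 |Sf1  (source Sf1 imposes f)
#0 |J2  (closing 0-jn rule on J2)
#4 |J1  (prefer integral on C1)
#2 |R1  (0-jn J1 has e-setter on 4)
#3 |R2  (0-jn J1 has e-setter on 4)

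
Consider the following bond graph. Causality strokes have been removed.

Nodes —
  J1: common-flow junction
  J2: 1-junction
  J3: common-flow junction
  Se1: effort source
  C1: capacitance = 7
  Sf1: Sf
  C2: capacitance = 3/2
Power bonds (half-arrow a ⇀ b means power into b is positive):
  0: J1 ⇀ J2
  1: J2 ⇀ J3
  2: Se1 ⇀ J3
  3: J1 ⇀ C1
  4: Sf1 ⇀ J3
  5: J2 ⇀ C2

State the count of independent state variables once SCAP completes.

2  (C1, C2 all integral)

β2 stroke at J3  (source Se1 imposes e)
β4 stroke at Sf1  (Sf1 fixes flow; stroke at Sf1)
β1 stroke at J3  (1-jn J3 has f-setter on 4)
β0 stroke at J2  (J2: bond 1 brought flow, rest push out)
β5 stroke at J2  (common-f at J2 fixed by 1)
β3 stroke at J1  (J1: bond 0 brought flow, rest push out)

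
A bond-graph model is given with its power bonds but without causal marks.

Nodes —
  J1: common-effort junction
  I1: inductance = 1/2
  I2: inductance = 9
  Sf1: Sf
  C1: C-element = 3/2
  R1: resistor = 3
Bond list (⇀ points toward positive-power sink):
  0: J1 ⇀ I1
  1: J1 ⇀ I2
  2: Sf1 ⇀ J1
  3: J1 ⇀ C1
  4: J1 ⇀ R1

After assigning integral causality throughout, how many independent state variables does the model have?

3  (C1, I1, I2 all integral)

bond 2 →Sf1  (Sf1 fixes flow; stroke at Sf1)
bond 0 →I1  (I1 outputs flow p/I1)
bond 1 →I2  (I2: I, integral causality)
bond 3 →J1  (C1 integral (e out))
bond 4 →R1  (common-e at J1 fixed by 3)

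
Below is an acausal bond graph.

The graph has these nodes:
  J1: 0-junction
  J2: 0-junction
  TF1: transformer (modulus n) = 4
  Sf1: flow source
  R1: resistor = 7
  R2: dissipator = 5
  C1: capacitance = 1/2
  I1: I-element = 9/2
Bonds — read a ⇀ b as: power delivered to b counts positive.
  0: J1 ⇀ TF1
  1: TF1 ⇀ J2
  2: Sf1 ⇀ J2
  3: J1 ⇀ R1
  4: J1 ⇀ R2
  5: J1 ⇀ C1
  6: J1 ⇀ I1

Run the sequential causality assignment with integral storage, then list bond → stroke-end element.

#0 stroke→TF1
#1 stroke→J2
#2 stroke→Sf1
#3 stroke→R1
#4 stroke→R2
#5 stroke→J1
#6 stroke→I1

#2 →Sf1  (Sf1: flow source, stroke at near end)
#1 →J2  (only one effort-in slot at J2)
#0 →TF1  (through TF1, causality passes straight; one stroke at TF1)
#5 →J1  (C1: C, integral causality)
#3 →R1  (J1 effort already set via bond 5)
#4 →R2  (0-jn J1 has e-setter on 5)
#6 →I1  (0-jn J1 has e-setter on 5)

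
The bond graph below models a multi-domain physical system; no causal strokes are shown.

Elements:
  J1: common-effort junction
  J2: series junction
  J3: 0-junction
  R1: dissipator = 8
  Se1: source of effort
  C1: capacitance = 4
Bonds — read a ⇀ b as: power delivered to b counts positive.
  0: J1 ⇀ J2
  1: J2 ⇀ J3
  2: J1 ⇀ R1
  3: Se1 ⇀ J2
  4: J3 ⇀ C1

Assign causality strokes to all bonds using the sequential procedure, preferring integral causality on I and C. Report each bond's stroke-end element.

β0 |J1
β1 |J2
β2 |R1
β3 |J2
β4 |J3

b3 stroke→J2  (Se1: effort source, stroke at far end)
b4 stroke→J3  (C1 integral (e out))
b1 stroke→J2  (J3 effort already set via bond 4)
b0 stroke→J1  (closing 1-jn rule on J2)
b2 stroke→R1  (J1 effort already set via bond 0)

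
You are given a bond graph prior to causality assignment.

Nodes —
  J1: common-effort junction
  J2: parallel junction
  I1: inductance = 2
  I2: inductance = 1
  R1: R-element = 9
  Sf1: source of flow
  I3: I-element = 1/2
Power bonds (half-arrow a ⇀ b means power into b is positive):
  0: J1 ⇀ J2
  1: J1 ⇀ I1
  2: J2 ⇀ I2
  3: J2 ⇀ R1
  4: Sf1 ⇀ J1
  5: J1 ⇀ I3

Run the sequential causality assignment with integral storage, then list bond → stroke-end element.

β4 stroke at Sf1  (Sf1: flow source, stroke at near end)
β1 stroke at I1  (I1 integral (f out))
β2 stroke at I2  (I2 outputs flow p/I2)
β5 stroke at I3  (I3 outputs flow p/I3)
β0 stroke at J1  (J1: last free bond brings effort in)
β3 stroke at J2  (J2 needs exactly one e-in)

bond 0 stroke at J1
bond 1 stroke at I1
bond 2 stroke at I2
bond 3 stroke at J2
bond 4 stroke at Sf1
bond 5 stroke at I3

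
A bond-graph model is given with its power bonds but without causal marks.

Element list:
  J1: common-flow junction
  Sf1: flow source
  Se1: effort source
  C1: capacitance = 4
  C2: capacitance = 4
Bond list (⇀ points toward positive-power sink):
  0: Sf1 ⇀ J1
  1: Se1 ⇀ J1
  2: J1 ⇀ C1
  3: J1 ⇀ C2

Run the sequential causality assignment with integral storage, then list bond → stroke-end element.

bond 0 |Sf1  (source Sf1 imposes f)
bond 1 |J1  (Se1 fixes effort; stroke away)
bond 2 |J1  (1-jn J1 has f-setter on 0)
bond 3 |J1  (J1: bond 0 brought flow, rest push out)

b0 |Sf1
b1 |J1
b2 |J1
b3 |J1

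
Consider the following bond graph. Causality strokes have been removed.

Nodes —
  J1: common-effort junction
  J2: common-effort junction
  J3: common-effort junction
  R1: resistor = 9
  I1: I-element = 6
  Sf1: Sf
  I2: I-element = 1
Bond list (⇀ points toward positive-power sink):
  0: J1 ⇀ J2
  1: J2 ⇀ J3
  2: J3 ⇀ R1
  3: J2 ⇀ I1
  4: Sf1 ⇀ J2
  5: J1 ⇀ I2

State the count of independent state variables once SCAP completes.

bond 4 stroke at Sf1  (Sf1 (Sf) sets flow on bond)
bond 3 stroke at I1  (I1: I, integral causality)
bond 5 stroke at I2  (I2 integral (f out))
bond 0 stroke at J1  (only one effort-in slot at J1)
bond 1 stroke at J2  (only one effort-in slot at J2)
bond 2 stroke at J3  (J3 needs exactly one e-in)

2  (I1, I2 all integral)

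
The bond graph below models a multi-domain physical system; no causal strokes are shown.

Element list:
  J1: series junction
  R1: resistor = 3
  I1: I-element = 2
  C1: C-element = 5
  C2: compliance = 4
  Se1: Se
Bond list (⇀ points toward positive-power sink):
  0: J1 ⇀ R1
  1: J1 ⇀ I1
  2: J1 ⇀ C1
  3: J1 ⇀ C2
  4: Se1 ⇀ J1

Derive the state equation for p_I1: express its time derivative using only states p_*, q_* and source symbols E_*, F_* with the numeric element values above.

dp_I1/dt = E_Se1 - 3*p_I1/2 - q_C1/5 - q_C2/4

bond 4 stroke at J1  (Se1: effort source, stroke at far end)
bond 1 stroke at I1  (I1: I, integral causality)
bond 0 stroke at J1  (J1: bond 1 brought flow, rest push out)
bond 2 stroke at J1  (J1: bond 1 brought flow, rest push out)
bond 3 stroke at J1  (J1 flow already set via bond 1)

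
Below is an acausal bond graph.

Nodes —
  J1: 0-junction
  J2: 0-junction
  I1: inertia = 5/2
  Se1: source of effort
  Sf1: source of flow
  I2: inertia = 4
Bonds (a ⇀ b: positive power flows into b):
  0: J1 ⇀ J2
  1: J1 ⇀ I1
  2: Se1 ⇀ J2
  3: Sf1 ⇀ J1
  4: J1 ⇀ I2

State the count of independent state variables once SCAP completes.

b2 stroke→J2  (Se1: effort source, stroke at far end)
b3 stroke→Sf1  (source Sf1 imposes f)
b0 stroke→J1  (J2: bond 2 brought effort, rest push out)
b1 stroke→I1  (J1 effort already set via bond 0)
b4 stroke→I2  (J1: bond 0 brought effort, rest push out)

2  (I1, I2 all integral)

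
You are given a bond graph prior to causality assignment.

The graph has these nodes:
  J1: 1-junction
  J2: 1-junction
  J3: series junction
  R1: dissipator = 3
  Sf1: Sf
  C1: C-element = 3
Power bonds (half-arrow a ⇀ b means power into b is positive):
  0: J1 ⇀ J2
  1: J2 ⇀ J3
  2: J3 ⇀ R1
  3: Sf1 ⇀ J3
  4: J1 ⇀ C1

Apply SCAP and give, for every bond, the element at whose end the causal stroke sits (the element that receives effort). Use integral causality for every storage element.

b0 stroke→J2
b1 stroke→J3
b2 stroke→J3
b3 stroke→Sf1
b4 stroke→J1

bond 3 stroke at Sf1  (Sf1 (Sf) sets flow on bond)
bond 1 stroke at J3  (J3: bond 3 brought flow, rest push out)
bond 2 stroke at J3  (J3 flow already set via bond 3)
bond 0 stroke at J2  (J2: bond 1 brought flow, rest push out)
bond 4 stroke at J1  (common-f at J1 fixed by 0)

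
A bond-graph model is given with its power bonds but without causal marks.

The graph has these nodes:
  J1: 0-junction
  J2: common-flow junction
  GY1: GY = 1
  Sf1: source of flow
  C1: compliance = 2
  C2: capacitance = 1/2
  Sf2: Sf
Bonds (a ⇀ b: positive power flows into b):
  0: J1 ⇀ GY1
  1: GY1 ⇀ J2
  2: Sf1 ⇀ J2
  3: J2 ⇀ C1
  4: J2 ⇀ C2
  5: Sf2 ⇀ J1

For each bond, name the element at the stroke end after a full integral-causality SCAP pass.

b2 stroke→Sf1  (Sf1: flow source, stroke at near end)
b5 stroke→Sf2  (Sf2: flow source, stroke at near end)
b0 stroke→J1  (only one effort-in slot at J1)
b1 stroke→J2  (J2: bond 2 brought flow, rest push out)
b3 stroke→J2  (J2 flow already set via bond 2)
b4 stroke→J2  (1-jn J2 has f-setter on 2)

β0 |J1
β1 |J2
β2 |Sf1
β3 |J2
β4 |J2
β5 |Sf2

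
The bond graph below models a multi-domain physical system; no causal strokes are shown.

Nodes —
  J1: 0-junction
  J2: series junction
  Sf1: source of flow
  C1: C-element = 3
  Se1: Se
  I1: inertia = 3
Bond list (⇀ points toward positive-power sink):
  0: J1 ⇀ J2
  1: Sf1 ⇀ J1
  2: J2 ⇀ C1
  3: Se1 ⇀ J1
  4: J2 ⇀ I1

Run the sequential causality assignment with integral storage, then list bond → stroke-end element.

#0 stroke at J2
#1 stroke at Sf1
#2 stroke at J2
#3 stroke at J1
#4 stroke at I1

β1 stroke at Sf1  (Sf1 (Sf) sets flow on bond)
β3 stroke at J1  (Se1: effort source, stroke at far end)
β0 stroke at J2  (common-e at J1 fixed by 3)
β2 stroke at J2  (C1: C, integral causality)
β4 stroke at I1  (closing 1-jn rule on J2)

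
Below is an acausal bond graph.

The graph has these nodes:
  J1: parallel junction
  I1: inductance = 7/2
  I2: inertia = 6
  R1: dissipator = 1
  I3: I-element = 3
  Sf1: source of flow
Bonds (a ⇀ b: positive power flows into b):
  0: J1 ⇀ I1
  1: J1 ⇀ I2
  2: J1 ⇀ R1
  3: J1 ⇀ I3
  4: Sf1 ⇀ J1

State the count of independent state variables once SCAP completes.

3  (I1, I2, I3 all integral)

b4 |Sf1  (Sf1: flow source, stroke at near end)
b0 |I1  (I1: I, integral causality)
b1 |I2  (I2: I, integral causality)
b3 |I3  (I3 outputs flow p/I3)
b2 |J1  (only one effort-in slot at J1)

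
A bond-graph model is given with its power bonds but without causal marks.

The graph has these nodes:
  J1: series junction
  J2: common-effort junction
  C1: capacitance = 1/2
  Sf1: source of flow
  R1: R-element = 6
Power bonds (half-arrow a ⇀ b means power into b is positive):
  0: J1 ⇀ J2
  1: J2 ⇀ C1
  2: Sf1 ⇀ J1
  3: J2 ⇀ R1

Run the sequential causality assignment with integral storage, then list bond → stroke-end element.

b2 stroke at Sf1  (Sf1 fixes flow; stroke at Sf1)
b0 stroke at J1  (1-jn J1 has f-setter on 2)
b1 stroke at J2  (prefer integral on C1)
b3 stroke at R1  (J2: bond 1 brought effort, rest push out)

β0 stroke at J1
β1 stroke at J2
β2 stroke at Sf1
β3 stroke at R1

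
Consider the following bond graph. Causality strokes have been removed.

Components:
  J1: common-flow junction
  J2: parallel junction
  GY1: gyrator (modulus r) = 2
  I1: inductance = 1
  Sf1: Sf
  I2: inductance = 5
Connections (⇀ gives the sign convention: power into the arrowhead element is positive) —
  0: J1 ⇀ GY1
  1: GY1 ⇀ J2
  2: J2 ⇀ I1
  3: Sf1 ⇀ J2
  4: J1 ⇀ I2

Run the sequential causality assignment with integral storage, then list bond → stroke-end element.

b0 |J1
b1 |J2
b2 |I1
b3 |Sf1
b4 |I2

β3 stroke→Sf1  (Sf1 (Sf) sets flow on bond)
β2 stroke→I1  (I1: I, integral causality)
β1 stroke→J2  (J2: last free bond brings effort in)
β0 stroke→J1  (GY GY1: same side as bond 1)
β4 stroke→I2  (J1 needs exactly one f-in)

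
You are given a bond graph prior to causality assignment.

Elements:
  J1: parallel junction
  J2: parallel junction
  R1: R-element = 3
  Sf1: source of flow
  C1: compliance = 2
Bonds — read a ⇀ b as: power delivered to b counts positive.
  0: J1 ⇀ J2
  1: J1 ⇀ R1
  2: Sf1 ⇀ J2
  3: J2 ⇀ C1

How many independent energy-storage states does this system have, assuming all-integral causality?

1  (C1 all integral)

#2 stroke→Sf1  (Sf1: flow source, stroke at near end)
#3 stroke→J2  (C1 integral (e out))
#0 stroke→J1  (J2 effort already set via bond 3)
#1 stroke→R1  (J1 effort already set via bond 0)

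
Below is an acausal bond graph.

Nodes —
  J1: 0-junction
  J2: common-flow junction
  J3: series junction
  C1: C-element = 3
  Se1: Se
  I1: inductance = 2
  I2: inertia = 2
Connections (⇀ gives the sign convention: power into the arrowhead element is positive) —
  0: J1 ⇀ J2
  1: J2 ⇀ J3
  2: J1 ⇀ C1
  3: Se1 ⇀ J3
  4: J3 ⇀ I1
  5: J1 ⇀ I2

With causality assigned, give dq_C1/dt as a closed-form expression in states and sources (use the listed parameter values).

dq_C1/dt = -p_I1/2 - p_I2/2

b3 |J3  (source Se1 imposes e)
b2 |J1  (prefer integral on C1)
b0 |J2  (0-jn J1 has e-setter on 2)
b5 |I2  (0-jn J1 has e-setter on 2)
b1 |J3  (only one flow-in slot at J2)
b4 |I1  (only one flow-in slot at J3)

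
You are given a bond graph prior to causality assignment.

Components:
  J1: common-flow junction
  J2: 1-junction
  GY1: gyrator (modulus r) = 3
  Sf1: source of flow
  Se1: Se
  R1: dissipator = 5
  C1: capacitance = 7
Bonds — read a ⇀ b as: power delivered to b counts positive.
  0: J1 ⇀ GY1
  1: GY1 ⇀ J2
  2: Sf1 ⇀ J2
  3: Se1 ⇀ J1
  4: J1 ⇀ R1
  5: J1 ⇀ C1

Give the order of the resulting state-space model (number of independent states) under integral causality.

b2 stroke at Sf1  (Sf1 (Sf) sets flow on bond)
b3 stroke at J1  (Se1: effort source, stroke at far end)
b1 stroke at J2  (J2: bond 2 brought flow, rest push out)
b0 stroke at J1  (GY1: gyrator matches bond 1)
b5 stroke at J1  (C1 outputs effort q/C1)
b4 stroke at R1  (only one flow-in slot at J1)

1  (C1 all integral)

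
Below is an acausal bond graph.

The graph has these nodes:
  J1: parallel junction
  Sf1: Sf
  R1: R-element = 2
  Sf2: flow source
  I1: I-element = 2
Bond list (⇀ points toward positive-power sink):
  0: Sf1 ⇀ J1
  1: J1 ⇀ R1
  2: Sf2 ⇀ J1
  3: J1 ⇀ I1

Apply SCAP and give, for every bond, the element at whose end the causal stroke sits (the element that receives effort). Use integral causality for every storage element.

β0 stroke at Sf1
β1 stroke at J1
β2 stroke at Sf2
β3 stroke at I1

bond 0 →Sf1  (Sf1 (Sf) sets flow on bond)
bond 2 →Sf2  (Sf2 (Sf) sets flow on bond)
bond 3 →I1  (I1: I, integral causality)
bond 1 →J1  (J1: last free bond brings effort in)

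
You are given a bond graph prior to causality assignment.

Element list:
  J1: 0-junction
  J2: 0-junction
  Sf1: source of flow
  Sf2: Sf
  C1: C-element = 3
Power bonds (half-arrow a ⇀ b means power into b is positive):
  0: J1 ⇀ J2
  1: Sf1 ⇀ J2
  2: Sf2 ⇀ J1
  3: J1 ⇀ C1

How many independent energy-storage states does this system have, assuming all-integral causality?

1  (C1 all integral)

β1 |Sf1  (Sf1: flow source, stroke at near end)
β2 |Sf2  (Sf2 fixes flow; stroke at Sf2)
β0 |J2  (closing 0-jn rule on J2)
β3 |J1  (only one effort-in slot at J1)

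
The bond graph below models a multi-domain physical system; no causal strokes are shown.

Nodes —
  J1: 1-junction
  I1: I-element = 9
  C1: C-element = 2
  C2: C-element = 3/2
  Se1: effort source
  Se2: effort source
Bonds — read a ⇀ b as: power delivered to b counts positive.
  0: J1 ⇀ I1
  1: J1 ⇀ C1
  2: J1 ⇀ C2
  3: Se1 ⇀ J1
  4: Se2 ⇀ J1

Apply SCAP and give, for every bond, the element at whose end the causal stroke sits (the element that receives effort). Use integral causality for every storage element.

β0 stroke→I1
β1 stroke→J1
β2 stroke→J1
β3 stroke→J1
β4 stroke→J1

#3 stroke→J1  (Se1: effort source, stroke at far end)
#4 stroke→J1  (source Se2 imposes e)
#0 stroke→I1  (I1 outputs flow p/I1)
#1 stroke→J1  (J1 flow already set via bond 0)
#2 stroke→J1  (1-jn J1 has f-setter on 0)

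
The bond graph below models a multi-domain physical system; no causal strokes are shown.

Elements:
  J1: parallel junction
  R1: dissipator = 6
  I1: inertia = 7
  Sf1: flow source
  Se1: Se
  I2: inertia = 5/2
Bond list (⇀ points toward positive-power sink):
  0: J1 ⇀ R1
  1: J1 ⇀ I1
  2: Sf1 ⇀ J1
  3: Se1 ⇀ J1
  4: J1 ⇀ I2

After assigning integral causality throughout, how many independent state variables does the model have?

#2 |Sf1  (Sf1: flow source, stroke at near end)
#3 |J1  (source Se1 imposes e)
#0 |R1  (J1 effort already set via bond 3)
#1 |I1  (J1: bond 3 brought effort, rest push out)
#4 |I2  (common-e at J1 fixed by 3)

2  (I1, I2 all integral)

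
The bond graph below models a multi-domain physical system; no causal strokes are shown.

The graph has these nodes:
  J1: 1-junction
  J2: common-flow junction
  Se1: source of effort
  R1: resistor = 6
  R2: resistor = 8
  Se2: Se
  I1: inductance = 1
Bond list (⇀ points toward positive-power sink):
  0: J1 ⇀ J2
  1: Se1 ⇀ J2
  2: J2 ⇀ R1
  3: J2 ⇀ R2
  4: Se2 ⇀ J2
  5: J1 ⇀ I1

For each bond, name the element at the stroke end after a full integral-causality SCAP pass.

bond 0 stroke→J1
bond 1 stroke→J2
bond 2 stroke→J2
bond 3 stroke→J2
bond 4 stroke→J2
bond 5 stroke→I1

b1 →J2  (Se1 (Se) sets effort on bond)
b4 →J2  (Se2 (Se) sets effort on bond)
b5 →I1  (prefer integral on I1)
b0 →J1  (J1: bond 5 brought flow, rest push out)
b2 →J2  (J2: bond 0 brought flow, rest push out)
b3 →J2  (J2: bond 0 brought flow, rest push out)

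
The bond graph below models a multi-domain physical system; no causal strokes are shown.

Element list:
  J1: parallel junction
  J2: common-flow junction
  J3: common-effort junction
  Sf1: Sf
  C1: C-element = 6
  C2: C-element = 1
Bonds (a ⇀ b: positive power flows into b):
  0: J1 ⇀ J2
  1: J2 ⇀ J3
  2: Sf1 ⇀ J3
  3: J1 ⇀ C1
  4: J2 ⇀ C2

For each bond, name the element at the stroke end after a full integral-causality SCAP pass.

bond 2 stroke at Sf1  (Sf1 fixes flow; stroke at Sf1)
bond 1 stroke at J3  (only one effort-in slot at J3)
bond 0 stroke at J2  (J2 flow already set via bond 1)
bond 4 stroke at J2  (common-f at J2 fixed by 1)
bond 3 stroke at J1  (J1 needs exactly one e-in)

b0 →J2
b1 →J3
b2 →Sf1
b3 →J1
b4 →J2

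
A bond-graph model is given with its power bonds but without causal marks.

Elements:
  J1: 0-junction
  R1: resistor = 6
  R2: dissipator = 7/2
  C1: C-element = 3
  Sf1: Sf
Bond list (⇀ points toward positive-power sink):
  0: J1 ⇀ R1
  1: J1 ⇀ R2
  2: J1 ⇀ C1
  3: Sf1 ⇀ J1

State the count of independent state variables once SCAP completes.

1  (C1 all integral)

β3 →Sf1  (Sf1 (Sf) sets flow on bond)
β2 →J1  (C1 outputs effort q/C1)
β0 →R1  (0-jn J1 has e-setter on 2)
β1 →R2  (J1: bond 2 brought effort, rest push out)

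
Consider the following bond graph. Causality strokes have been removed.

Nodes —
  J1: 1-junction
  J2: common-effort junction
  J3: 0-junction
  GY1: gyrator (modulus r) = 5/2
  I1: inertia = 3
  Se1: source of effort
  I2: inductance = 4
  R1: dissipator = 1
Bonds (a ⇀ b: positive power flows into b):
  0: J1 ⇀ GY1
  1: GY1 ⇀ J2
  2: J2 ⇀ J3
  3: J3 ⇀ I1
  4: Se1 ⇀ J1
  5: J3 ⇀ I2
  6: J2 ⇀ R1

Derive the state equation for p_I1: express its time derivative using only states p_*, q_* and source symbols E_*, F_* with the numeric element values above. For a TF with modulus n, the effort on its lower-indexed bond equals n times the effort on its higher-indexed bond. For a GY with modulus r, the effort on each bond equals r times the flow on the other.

β4 |J1  (Se1: effort source, stroke at far end)
β0 |GY1  (J1 needs exactly one f-in)
β1 |GY1  (GY1: gyrator matches bond 0)
β3 |I1  (I1 integral (f out))
β5 |I2  (prefer integral on I2)
β2 |J3  (only one effort-in slot at J3)
β6 |J2  (J2 needs exactly one e-in)

dp_I1/dt = 2*E_Se1/5 - p_I1/3 - p_I2/4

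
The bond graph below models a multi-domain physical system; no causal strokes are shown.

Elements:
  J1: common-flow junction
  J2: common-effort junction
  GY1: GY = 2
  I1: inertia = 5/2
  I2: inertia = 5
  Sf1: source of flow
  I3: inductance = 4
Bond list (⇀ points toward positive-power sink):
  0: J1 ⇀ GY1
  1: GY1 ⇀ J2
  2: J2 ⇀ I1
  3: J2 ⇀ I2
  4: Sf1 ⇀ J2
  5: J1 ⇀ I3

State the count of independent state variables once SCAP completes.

β4 |Sf1  (Sf1 fixes flow; stroke at Sf1)
β2 |I1  (I1: I, integral causality)
β3 |I2  (I2 outputs flow p/I2)
β1 |J2  (J2 needs exactly one e-in)
β0 |J1  (GY1: gyrator matches bond 1)
β5 |I3  (J1 needs exactly one f-in)

3  (I1, I2, I3 all integral)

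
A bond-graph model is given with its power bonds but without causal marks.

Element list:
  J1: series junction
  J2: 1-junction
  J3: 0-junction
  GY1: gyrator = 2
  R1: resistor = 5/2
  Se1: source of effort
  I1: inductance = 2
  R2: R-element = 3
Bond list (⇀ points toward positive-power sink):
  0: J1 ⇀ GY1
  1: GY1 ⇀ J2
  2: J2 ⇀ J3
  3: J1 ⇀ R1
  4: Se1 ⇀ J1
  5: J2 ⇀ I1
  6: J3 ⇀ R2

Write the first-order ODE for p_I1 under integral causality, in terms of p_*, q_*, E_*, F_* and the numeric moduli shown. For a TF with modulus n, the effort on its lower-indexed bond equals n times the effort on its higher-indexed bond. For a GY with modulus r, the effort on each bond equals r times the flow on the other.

dp_I1/dt = 4*E_Se1/5 - 23*p_I1/10

β4 |J1  (Se1: effort source, stroke at far end)
β5 |I1  (I1 outputs flow p/I1)
β1 |J2  (1-jn J2 has f-setter on 5)
β2 |J2  (1-jn J2 has f-setter on 5)
β6 |J3  (closing 0-jn rule on J3)
β0 |J1  (GY GY1: same side as bond 1)
β3 |R1  (only one flow-in slot at J1)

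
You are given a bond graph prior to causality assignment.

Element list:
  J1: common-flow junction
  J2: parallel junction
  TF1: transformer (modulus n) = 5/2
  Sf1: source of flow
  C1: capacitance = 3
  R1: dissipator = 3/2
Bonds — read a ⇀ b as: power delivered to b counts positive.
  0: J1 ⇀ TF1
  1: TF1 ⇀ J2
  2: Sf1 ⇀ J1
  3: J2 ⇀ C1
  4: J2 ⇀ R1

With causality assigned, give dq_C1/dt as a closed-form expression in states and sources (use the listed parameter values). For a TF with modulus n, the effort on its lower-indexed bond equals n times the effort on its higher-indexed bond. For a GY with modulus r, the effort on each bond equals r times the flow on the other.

dq_C1/dt = 5*F_Sf1/2 - 2*q_C1/9

bond 2 stroke→Sf1  (Sf1 fixes flow; stroke at Sf1)
bond 0 stroke→J1  (1-jn J1 has f-setter on 2)
bond 1 stroke→TF1  (TF1: transformer flips bond 0)
bond 3 stroke→J2  (C1 integral (e out))
bond 4 stroke→R1  (common-e at J2 fixed by 3)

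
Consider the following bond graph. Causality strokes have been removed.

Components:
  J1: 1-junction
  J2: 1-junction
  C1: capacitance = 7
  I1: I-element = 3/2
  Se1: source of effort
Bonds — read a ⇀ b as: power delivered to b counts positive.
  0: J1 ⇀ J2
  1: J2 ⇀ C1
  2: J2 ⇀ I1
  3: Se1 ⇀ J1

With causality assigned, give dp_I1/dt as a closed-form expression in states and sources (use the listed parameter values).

dp_I1/dt = E_Se1 - q_C1/7

b3 |J1  (Se1 fixes effort; stroke away)
b0 |J2  (J1: last free bond brings flow in)
b1 |J2  (C1 integral (e out))
b2 |I1  (closing 1-jn rule on J2)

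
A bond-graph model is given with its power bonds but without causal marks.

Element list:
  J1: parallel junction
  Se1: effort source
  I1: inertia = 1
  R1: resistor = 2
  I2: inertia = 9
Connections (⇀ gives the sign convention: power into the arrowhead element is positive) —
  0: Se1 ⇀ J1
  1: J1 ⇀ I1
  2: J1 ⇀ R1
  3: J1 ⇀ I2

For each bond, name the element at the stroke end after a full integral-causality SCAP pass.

#0 |J1  (Se1 fixes effort; stroke away)
#1 |I1  (J1 effort already set via bond 0)
#2 |R1  (common-e at J1 fixed by 0)
#3 |I2  (J1: bond 0 brought effort, rest push out)

bond 0 |J1
bond 1 |I1
bond 2 |R1
bond 3 |I2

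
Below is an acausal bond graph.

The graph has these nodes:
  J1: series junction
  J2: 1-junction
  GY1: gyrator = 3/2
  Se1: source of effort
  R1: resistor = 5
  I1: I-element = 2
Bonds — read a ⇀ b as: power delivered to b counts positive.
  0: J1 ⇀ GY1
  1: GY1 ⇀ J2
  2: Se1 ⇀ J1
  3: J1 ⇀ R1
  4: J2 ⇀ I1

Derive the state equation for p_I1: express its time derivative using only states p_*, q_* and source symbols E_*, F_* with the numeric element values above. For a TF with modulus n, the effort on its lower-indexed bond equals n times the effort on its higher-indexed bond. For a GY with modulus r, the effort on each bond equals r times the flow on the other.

dp_I1/dt = 3*E_Se1/10 - 9*p_I1/40

#2 stroke→J1  (source Se1 imposes e)
#4 stroke→I1  (I1 outputs flow p/I1)
#1 stroke→J2  (common-f at J2 fixed by 4)
#0 stroke→J1  (GY1 both-in/both-out from 1)
#3 stroke→R1  (J1 needs exactly one f-in)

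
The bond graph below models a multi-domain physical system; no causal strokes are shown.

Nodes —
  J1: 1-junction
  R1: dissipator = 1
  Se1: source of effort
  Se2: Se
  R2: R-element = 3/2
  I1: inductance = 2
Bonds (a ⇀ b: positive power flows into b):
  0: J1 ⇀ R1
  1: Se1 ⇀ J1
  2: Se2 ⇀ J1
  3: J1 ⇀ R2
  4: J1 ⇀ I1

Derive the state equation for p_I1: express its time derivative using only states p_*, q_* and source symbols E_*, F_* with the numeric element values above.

#1 |J1  (Se1 fixes effort; stroke away)
#2 |J1  (Se2: effort source, stroke at far end)
#4 |I1  (I1 outputs flow p/I1)
#0 |J1  (1-jn J1 has f-setter on 4)
#3 |J1  (1-jn J1 has f-setter on 4)

dp_I1/dt = E_Se1 + E_Se2 - 5*p_I1/4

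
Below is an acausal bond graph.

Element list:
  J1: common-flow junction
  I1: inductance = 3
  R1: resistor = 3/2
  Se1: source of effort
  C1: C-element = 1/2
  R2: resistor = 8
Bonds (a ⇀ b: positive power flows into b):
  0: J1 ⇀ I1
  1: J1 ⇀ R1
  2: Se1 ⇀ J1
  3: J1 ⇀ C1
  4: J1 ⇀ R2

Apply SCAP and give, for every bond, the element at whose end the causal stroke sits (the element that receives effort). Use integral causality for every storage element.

b2 |J1  (Se1 (Se) sets effort on bond)
b0 |I1  (I1 integral (f out))
b1 |J1  (J1: bond 0 brought flow, rest push out)
b3 |J1  (J1: bond 0 brought flow, rest push out)
b4 |J1  (common-f at J1 fixed by 0)

bond 0 |I1
bond 1 |J1
bond 2 |J1
bond 3 |J1
bond 4 |J1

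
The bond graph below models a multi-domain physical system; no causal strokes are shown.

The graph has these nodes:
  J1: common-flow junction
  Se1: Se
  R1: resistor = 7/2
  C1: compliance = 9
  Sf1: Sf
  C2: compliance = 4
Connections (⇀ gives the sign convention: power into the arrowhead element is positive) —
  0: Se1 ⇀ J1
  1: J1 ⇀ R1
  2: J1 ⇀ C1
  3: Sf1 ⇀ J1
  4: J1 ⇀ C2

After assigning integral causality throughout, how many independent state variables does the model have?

2  (C1, C2 all integral)

β0 stroke at J1  (Se1: effort source, stroke at far end)
β3 stroke at Sf1  (Sf1 fixes flow; stroke at Sf1)
β1 stroke at J1  (common-f at J1 fixed by 3)
β2 stroke at J1  (J1 flow already set via bond 3)
β4 stroke at J1  (J1 flow already set via bond 3)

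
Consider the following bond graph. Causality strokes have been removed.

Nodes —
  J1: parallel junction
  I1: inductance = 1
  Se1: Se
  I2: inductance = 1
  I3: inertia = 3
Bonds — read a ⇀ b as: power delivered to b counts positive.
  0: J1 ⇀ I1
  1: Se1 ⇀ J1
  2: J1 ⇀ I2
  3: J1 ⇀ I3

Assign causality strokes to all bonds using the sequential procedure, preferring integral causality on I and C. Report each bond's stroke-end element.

#1 stroke→J1  (Se1 fixes effort; stroke away)
#0 stroke→I1  (common-e at J1 fixed by 1)
#2 stroke→I2  (J1: bond 1 brought effort, rest push out)
#3 stroke→I3  (J1 effort already set via bond 1)

bond 0 |I1
bond 1 |J1
bond 2 |I2
bond 3 |I3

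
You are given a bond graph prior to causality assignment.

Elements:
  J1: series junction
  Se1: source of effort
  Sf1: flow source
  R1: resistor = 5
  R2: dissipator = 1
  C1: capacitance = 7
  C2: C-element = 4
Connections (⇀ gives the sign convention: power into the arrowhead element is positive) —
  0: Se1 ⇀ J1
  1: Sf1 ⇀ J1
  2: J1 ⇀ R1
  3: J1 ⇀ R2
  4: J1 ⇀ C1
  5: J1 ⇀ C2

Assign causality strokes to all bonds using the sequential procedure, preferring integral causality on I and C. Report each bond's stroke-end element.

β0 stroke at J1  (Se1 fixes effort; stroke away)
β1 stroke at Sf1  (Sf1 (Sf) sets flow on bond)
β2 stroke at J1  (J1: bond 1 brought flow, rest push out)
β3 stroke at J1  (1-jn J1 has f-setter on 1)
β4 stroke at J1  (common-f at J1 fixed by 1)
β5 stroke at J1  (J1 flow already set via bond 1)

b0 stroke at J1
b1 stroke at Sf1
b2 stroke at J1
b3 stroke at J1
b4 stroke at J1
b5 stroke at J1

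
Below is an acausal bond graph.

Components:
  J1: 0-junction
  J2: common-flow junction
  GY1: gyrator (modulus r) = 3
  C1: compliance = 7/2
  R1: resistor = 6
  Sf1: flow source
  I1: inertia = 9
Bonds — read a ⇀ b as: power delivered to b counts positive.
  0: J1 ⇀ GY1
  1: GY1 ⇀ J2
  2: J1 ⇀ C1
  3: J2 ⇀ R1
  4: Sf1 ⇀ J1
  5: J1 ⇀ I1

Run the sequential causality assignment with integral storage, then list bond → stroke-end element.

b0 stroke→GY1
b1 stroke→GY1
b2 stroke→J1
b3 stroke→J2
b4 stroke→Sf1
b5 stroke→I1

β4 stroke at Sf1  (Sf1: flow source, stroke at near end)
β2 stroke at J1  (prefer integral on C1)
β0 stroke at GY1  (0-jn J1 has e-setter on 2)
β5 stroke at I1  (common-e at J1 fixed by 2)
β1 stroke at GY1  (through GY1, causality inverts; strokes same side of GY1)
β3 stroke at J2  (J2: bond 1 brought flow, rest push out)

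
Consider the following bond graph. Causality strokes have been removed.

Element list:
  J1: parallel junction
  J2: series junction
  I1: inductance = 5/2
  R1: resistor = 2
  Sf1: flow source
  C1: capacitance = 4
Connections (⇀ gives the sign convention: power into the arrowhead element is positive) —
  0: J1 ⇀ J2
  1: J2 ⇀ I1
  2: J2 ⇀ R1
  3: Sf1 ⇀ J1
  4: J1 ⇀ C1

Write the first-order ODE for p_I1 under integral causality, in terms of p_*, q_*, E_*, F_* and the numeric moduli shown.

#3 →Sf1  (Sf1 (Sf) sets flow on bond)
#1 →I1  (prefer integral on I1)
#0 →J2  (common-f at J2 fixed by 1)
#2 →J2  (J2: bond 1 brought flow, rest push out)
#4 →J1  (only one effort-in slot at J1)

dp_I1/dt = -4*p_I1/5 + q_C1/4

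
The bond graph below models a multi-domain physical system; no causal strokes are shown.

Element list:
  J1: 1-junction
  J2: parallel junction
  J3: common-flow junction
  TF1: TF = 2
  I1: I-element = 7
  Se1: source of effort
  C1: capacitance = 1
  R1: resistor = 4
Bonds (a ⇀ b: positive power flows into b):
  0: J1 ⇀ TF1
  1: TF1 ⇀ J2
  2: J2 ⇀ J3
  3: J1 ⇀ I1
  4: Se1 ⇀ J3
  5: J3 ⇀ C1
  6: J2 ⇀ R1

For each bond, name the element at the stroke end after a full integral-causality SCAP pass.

#4 →J3  (Se1 fixes effort; stroke away)
#3 →I1  (I1 integral (f out))
#0 →J1  (1-jn J1 has f-setter on 3)
#1 →TF1  (TF1 one-in-one-out from 0)
#5 →J3  (C1 integral (e out))
#2 →J2  (closing 1-jn rule on J3)
#6 →R1  (J2: bond 2 brought effort, rest push out)

β0 stroke→J1
β1 stroke→TF1
β2 stroke→J2
β3 stroke→I1
β4 stroke→J3
β5 stroke→J3
β6 stroke→R1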